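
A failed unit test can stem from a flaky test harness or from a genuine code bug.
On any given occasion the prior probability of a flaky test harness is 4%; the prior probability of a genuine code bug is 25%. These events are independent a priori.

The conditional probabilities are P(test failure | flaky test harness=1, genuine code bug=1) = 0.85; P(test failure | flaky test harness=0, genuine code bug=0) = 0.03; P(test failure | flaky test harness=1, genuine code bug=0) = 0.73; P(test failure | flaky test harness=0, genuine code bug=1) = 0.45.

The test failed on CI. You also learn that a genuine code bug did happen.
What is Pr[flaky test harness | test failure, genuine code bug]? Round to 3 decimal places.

Numerator (weight on configurations with flaky test harness): 0.85×0.04 = 0.034000
Normalizer over all consistent configurations: 0.45×0.96 + 0.85×0.04 = 0.466000
Posterior = 0.034000 / 0.466000 ≈ 0.073

Pr[flaky test harness | test failure, genuine code bug] ≈ 0.073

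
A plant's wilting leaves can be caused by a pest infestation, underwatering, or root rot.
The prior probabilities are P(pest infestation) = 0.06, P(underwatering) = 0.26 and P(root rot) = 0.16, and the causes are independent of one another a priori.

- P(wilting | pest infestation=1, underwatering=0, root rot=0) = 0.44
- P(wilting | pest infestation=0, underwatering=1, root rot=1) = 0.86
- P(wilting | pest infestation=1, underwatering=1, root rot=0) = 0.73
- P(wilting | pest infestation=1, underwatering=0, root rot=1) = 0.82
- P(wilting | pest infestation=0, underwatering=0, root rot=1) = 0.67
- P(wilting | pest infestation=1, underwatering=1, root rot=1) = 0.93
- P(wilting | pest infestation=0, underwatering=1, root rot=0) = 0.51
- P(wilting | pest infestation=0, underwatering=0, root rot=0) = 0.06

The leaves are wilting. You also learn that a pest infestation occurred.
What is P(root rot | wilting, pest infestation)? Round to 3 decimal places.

Numerator (weight on configurations with root rot): 0.097088 + 0.038688 = 0.135776
Denominator P(wilting | pest infestation): 0.44×0.74×0.84 + 0.82×0.74×0.16 + 0.73×0.26×0.84 + 0.93×0.26×0.16 = 0.568712
Posterior = 0.135776 / 0.568712 ≈ 0.239

P(root rot | wilting, pest infestation) ≈ 0.239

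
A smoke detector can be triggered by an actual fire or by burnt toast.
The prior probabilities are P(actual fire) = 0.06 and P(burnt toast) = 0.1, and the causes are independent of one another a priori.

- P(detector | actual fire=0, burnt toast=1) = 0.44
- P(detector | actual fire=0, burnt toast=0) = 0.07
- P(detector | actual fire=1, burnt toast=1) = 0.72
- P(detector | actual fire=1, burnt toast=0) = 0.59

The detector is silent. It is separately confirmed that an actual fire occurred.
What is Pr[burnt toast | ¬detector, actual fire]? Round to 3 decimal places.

P(¬detector | actual fire) = 0.41*0.9 + 0.28*0.1 = 0.369000 + 0.028000 = 0.397000
Restricting to configurations with burnt toast present: 0.28*0.1 = 0.028000.
P(burnt toast | ¬detector, actual fire) = 0.028000 / 0.397000 ≈ 0.071

Pr[burnt toast | ¬detector, actual fire] ≈ 0.071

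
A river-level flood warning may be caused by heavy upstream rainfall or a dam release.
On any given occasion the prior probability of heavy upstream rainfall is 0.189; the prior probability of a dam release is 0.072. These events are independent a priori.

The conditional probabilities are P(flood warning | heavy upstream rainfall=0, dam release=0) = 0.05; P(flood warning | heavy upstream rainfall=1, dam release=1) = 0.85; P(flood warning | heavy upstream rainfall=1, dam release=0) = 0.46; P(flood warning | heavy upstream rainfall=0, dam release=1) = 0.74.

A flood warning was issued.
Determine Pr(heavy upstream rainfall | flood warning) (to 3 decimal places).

P(flood warning) = 0.05×0.811×0.928 + 0.74×0.811×0.072 + 0.46×0.189×0.928 + 0.85×0.189×0.072 = 0.037630 + 0.043210 + 0.080680 + 0.011567 = 0.173087
Of this, 0.092247 comes from 0.080680 + 0.011567 (the heavy upstream rainfall=true cases).
Hence the posterior is 0.092247/0.173087 ≈ 0.533.

Pr(heavy upstream rainfall | flood warning) ≈ 0.533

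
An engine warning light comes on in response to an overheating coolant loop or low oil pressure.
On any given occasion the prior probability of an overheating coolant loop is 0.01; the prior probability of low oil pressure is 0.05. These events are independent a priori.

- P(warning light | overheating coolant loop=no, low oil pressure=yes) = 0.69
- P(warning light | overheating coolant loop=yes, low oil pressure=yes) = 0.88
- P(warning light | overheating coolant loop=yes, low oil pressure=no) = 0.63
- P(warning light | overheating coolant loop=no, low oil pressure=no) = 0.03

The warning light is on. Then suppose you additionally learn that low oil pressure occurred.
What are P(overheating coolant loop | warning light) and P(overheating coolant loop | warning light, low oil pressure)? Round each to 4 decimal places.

P(overheating coolant loop | warning light) ≈ 0.0934; P(overheating coolant loop | warning light, low oil pressure) ≈ 0.0127

By total probability over the 4 (overheating coolant loop, low oil pressure) configurations:
  P(warning light) = 0.03×0.99×0.95 + 0.69×0.99×0.05 + 0.63×0.01×0.95 + 0.88×0.01×0.05
        = 0.028215 + 0.034155 + 0.005985 + 0.000440 = 0.068795
Keeping only the overheating coolant loop-present terms gives 0.006425, so
  P(overheating coolant loop | warning light) = 0.006425 / 0.068795 ≈ 0.0934

Now condition on the additional information:
By total probability over both values of overheating coolant loop:
  P(warning light | low oil pressure) = 0.69*0.99 + 0.88*0.01
        = 0.683100 + 0.008800 = 0.691900
Configurations with overheating coolant loop contribute 0.008800, so
  P(overheating coolant loop | warning light, low oil pressure) = 0.008800 / 0.691900 ≈ 0.0127
The drop from 0.0934 to 0.0127 is the explaining-away (discounting) effect.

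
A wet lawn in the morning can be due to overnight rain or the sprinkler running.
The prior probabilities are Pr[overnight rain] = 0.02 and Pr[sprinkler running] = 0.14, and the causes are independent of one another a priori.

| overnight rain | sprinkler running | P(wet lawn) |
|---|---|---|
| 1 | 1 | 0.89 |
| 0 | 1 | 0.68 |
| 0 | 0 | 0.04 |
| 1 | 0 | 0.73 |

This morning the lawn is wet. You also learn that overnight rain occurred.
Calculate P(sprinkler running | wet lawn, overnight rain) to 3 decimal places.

Weight on sprinkler running=true, given the evidence: 0.89·0.14 = 0.124600
The normalizing constant is 0.73·0.86 + 0.89·0.14 = 0.752400
Posterior = 0.124600 / 0.752400 ≈ 0.166

P(sprinkler running | wet lawn, overnight rain) ≈ 0.166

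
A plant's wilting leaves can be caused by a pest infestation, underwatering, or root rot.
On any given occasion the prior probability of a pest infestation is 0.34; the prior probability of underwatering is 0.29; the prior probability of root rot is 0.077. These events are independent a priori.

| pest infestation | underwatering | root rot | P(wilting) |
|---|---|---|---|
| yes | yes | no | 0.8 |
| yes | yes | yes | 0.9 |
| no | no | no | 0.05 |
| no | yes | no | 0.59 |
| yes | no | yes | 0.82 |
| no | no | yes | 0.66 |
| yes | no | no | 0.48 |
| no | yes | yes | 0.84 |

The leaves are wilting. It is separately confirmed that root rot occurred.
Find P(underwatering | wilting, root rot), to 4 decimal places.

Weight on underwatering=true, given the evidence: 0.160776 + 0.088740 = 0.249516
Normalizer over all consistent configurations: 0.66·0.66·0.71 + 0.84·0.66·0.29 + 0.82·0.34·0.71 + 0.9·0.34·0.29 = 0.756740
P(underwatering | wilting, root rot) = 0.249516/0.756740 ≈ 0.3297

P(underwatering | wilting, root rot) ≈ 0.3297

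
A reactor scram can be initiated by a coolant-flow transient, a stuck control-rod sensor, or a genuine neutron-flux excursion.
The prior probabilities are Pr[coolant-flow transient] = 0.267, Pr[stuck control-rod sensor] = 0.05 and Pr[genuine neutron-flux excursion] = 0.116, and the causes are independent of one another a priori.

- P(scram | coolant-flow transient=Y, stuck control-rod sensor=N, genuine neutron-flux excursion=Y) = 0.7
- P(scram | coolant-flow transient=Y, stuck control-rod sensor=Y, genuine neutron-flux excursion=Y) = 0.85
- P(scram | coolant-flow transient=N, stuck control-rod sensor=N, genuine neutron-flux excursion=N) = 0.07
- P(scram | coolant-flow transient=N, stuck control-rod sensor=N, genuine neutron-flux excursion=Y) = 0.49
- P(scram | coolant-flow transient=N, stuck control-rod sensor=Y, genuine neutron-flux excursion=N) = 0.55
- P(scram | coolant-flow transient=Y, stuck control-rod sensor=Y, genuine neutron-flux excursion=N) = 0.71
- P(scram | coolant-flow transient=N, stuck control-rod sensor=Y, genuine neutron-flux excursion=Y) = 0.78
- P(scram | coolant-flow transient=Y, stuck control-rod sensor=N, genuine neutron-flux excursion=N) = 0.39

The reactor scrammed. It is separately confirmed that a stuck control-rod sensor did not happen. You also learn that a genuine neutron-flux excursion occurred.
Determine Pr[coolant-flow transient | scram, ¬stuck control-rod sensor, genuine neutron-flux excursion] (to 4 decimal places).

Pr[coolant-flow transient | scram, ¬stuck control-rod sensor, genuine neutron-flux excursion] ≈ 0.3423

Enumerate both values of coolant-flow transient and weight by the priors:
  P(scram | ¬stuck control-rod sensor, genuine neutron-flux excursion) = 0.49*0.733 + 0.7*0.267
        = 0.359170 + 0.186900 = 0.546070
Keeping only the coolant-flow transient-present terms gives 0.186900, so
  P(coolant-flow transient | scram, ¬stuck control-rod sensor, genuine neutron-flux excursion) = 0.186900 / 0.546070 ≈ 0.3423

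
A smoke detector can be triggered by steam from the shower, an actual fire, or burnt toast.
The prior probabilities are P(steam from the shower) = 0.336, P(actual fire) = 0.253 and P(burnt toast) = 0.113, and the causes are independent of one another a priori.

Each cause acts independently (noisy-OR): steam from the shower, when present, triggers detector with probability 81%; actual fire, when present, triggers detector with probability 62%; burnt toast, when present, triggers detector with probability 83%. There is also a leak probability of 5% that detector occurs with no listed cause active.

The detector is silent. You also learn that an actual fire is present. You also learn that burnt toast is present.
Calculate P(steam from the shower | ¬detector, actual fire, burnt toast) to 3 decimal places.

P(steam from the shower | ¬detector, actual fire, burnt toast) ≈ 0.088

Under noisy-OR, P(detector | causes) = 1 − (1−0.05)·∏(1−qᵢ) over the active causes.
For the numerator, keep only steam from the shower=true terms: 0.01166×0.336 = 0.003918
Normalizer over all consistent configurations: 0.06137×0.664 + 0.01166×0.336 = 0.044668
P(steam from the shower | ¬detector, actual fire, burnt toast) = 0.003918/0.044668 ≈ 0.088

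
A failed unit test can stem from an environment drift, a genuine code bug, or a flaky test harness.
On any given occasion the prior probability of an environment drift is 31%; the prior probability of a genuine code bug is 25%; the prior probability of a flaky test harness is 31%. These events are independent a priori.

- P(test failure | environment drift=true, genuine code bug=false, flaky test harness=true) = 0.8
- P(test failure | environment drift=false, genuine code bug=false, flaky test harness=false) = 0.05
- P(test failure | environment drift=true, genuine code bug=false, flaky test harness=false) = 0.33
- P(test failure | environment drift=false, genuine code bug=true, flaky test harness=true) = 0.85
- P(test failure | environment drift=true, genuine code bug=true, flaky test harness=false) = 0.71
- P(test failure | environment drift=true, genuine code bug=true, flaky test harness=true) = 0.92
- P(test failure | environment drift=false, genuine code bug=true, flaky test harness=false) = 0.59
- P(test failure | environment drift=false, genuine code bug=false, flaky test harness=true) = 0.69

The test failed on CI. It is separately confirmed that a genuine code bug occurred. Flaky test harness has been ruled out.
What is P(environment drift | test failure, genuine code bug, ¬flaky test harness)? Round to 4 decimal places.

P(environment drift | test failure, genuine code bug, ¬flaky test harness) ≈ 0.3509

P(test failure | genuine code bug, ¬flaky test harness) = 0.59·0.69 + 0.71·0.31 = 0.407100 + 0.220100 = 0.627200
The environment drift-present share is 0.71·0.31 = 0.220100.
Hence the posterior is 0.220100/0.627200 ≈ 0.3509.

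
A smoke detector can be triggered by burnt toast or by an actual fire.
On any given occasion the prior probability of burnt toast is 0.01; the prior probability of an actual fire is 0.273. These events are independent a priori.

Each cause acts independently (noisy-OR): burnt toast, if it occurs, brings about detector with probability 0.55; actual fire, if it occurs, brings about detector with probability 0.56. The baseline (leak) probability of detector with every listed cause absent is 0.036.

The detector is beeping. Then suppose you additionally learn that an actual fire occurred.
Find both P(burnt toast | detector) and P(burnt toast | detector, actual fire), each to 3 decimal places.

Under noisy-OR, P(detector | causes) = 1 − (1−0.036)·∏(1−qᵢ) over the active causes.
Numerator (weight on configurations with burnt toast): 0.004116 + 0.002209 = 0.006325
Denominator P(detector): 0.036·0.99·0.727 + 0.57584·0.99·0.273 + 0.5662·0.01·0.727 + 0.809128·0.01·0.273 = 0.187867
P(burnt toast | detector) = 0.006325/0.187867 ≈ 0.034

Now also conditioning on actual fire=true:
P(detector | actual fire) = 0.57584*0.99 + 0.809128*0.01 = 0.570082 + 0.008091 = 0.578173
Of this, 0.008091 comes from 0.809128*0.01 (the burnt toast=true cases).
Hence the posterior is 0.008091/0.578173 ≈ 0.014.
Conditioning on actual fire lowers the posterior on burnt toast: the classic explaining-away effect in a common-effect structure.

P(burnt toast | detector) ≈ 0.034; P(burnt toast | detector, actual fire) ≈ 0.014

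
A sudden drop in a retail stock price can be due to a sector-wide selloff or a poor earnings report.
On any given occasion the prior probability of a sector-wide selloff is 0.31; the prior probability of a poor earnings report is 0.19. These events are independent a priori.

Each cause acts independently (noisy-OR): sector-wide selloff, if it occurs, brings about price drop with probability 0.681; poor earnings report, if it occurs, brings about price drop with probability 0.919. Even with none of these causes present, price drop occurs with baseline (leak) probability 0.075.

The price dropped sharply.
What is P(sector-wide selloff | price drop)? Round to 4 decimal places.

Under noisy-OR, P(price drop | causes) = 1 − (1−0.075)·∏(1−qᵢ) over the active causes.
P(price drop) = 0.075·0.69·0.81 + 0.925075·0.69·0.19 + 0.704925·0.31·0.81 + 0.976099·0.31·0.19 = 0.041918 + 0.121277 + 0.177007 + 0.057492 = 0.397694
Restricting to configurations with sector-wide selloff present: 0.177007 + 0.057492 = 0.234499.
So P(sector-wide selloff | price drop) = 0.234499/0.397694 ≈ 0.5896.

P(sector-wide selloff | price drop) ≈ 0.5896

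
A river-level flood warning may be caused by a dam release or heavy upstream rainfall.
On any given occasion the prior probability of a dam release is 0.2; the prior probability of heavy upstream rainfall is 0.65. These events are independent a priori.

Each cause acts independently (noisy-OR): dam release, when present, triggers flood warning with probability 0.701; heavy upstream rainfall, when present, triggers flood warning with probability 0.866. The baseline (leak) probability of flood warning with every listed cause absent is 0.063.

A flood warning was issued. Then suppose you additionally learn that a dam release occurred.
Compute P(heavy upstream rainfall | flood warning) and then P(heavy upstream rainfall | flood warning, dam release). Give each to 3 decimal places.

Under noisy-OR, P(flood warning | causes) = 1 − (1−0.063)·∏(1−qᵢ) over the active causes.
P(flood warning) = 0.063·0.8·0.35 + 0.874442·0.8·0.65 + 0.719837·0.2·0.35 + 0.962458·0.2·0.65 = 0.017640 + 0.454710 + 0.050389 + 0.125120 = 0.647859
The heavy upstream rainfall-present share is 0.454710 + 0.125120 = 0.579830.
P(heavy upstream rainfall | flood warning) = 0.579830 / 0.647859 ≈ 0.895

Now condition on the additional information:
By total probability over both values of heavy upstream rainfall:
  P(flood warning | dam release) = 0.719837·0.35 + 0.962458·0.65
        = 0.251943 + 0.625598 = 0.877541
Keeping only the heavy upstream rainfall-present terms gives 0.625598, so
  P(heavy upstream rainfall | flood warning, dam release) = 0.625598 / 0.877541 ≈ 0.713
This is intercausal reasoning (explaining away): once dam release accounts for the flood warning, heavy upstream rainfall becomes less likely.

P(heavy upstream rainfall | flood warning) ≈ 0.895; P(heavy upstream rainfall | flood warning, dam release) ≈ 0.713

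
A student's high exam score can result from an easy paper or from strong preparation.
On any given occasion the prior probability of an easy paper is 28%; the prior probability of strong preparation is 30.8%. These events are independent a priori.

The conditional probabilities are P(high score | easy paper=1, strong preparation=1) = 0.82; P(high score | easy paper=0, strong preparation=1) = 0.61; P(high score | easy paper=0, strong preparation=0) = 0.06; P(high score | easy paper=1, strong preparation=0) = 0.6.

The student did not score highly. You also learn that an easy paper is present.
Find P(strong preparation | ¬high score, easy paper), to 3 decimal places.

Sum P(¬high score|·) weighted by the priors over both values of strong preparation:
  P(¬high score | easy paper) = 0.4·0.692 + 0.18·0.308
        = 0.276800 + 0.055440 = 0.332240
Keeping only the strong preparation-present terms gives 0.055440, so
  P(strong preparation | ¬high score, easy paper) = 0.055440 / 0.332240 ≈ 0.167

P(strong preparation | ¬high score, easy paper) ≈ 0.167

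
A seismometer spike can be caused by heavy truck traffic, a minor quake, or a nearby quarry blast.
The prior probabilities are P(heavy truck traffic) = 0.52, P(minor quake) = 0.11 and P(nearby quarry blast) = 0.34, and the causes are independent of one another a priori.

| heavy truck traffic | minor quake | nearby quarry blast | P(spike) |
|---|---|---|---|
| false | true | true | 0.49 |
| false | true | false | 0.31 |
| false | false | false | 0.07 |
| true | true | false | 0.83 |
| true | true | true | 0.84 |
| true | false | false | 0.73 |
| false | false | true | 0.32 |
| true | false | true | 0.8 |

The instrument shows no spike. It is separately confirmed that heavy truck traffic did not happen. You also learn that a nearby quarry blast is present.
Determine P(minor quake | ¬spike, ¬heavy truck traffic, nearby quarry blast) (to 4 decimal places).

P(¬spike | ¬heavy truck traffic, nearby quarry blast) = 0.68×0.89 + 0.51×0.11 = 0.605200 + 0.056100 = 0.661300
The minor quake-present share is 0.51×0.11 = 0.056100.
Hence the posterior is 0.056100/0.661300 ≈ 0.0848.

P(minor quake | ¬spike, ¬heavy truck traffic, nearby quarry blast) ≈ 0.0848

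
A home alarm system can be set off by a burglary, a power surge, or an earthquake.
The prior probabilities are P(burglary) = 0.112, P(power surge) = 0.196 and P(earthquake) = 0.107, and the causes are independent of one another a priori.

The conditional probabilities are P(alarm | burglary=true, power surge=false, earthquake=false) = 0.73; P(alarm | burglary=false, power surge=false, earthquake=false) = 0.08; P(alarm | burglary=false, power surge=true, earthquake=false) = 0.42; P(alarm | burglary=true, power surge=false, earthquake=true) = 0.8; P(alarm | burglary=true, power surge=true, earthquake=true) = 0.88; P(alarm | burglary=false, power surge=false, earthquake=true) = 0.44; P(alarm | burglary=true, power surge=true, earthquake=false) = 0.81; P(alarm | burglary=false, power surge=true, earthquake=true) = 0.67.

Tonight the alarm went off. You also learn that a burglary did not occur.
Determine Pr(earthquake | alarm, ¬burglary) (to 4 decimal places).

Enumerate the 4 (power surge, earthquake) configurations and weight by the priors:
  P(alarm | ¬burglary) = 0.08×0.804×0.893 + 0.44×0.804×0.107 + 0.42×0.196×0.893 + 0.67×0.196×0.107
        = 0.057438 + 0.037852 + 0.073512 + 0.014051 = 0.182853
Keeping only the earthquake-present terms gives 0.051903, so
  P(earthquake | alarm, ¬burglary) = 0.051903 / 0.182853 ≈ 0.2839

Pr(earthquake | alarm, ¬burglary) ≈ 0.2839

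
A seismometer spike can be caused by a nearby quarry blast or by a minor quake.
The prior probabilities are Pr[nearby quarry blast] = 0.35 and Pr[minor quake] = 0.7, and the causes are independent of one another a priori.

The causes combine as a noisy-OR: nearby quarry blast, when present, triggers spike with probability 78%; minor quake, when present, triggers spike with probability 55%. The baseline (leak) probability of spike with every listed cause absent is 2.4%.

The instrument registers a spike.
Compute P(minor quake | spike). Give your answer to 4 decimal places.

P(minor quake | spike) ≈ 0.8454

Under noisy-OR, P(spike | causes) = 1 − (1−0.024)·∏(1−qᵢ) over the active causes.
Numerator (weight on configurations with minor quake): 0.255164 + 0.221327 = 0.476491
Normalizer over all consistent configurations: 0.024×0.65×0.3 + 0.5608×0.65×0.7 + 0.78528×0.35×0.3 + 0.903376×0.35×0.7 = 0.563625
Posterior = 0.476491 / 0.563625 ≈ 0.8454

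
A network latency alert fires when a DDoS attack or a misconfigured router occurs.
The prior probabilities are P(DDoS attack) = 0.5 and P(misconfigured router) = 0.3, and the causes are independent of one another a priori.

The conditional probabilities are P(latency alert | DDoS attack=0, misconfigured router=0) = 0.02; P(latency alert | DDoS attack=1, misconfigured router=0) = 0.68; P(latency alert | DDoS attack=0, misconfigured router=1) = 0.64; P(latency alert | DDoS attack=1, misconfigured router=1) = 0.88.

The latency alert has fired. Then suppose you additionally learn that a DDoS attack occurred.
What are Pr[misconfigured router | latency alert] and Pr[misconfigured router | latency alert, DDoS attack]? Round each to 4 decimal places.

By total probability over the 4 (DDoS attack, misconfigured router) configurations:
  P(latency alert) = 0.02*0.5*0.7 + 0.64*0.5*0.3 + 0.68*0.5*0.7 + 0.88*0.5*0.3
        = 0.007000 + 0.096000 + 0.238000 + 0.132000 = 0.473000
The terms with misconfigured router present sum to 0.228000, so
  P(misconfigured router | latency alert) = 0.228000 / 0.473000 ≈ 0.4820

Now condition on the additional information:
P(latency alert | DDoS attack) = 0.68*0.7 + 0.88*0.3 = 0.476000 + 0.264000 = 0.740000
Of this, 0.264000 comes from 0.88*0.3 (the misconfigured router=true cases).
P(misconfigured router | latency alert, DDoS attack) = 0.264000 / 0.740000 ≈ 0.3568

Pr[misconfigured router | latency alert] ≈ 0.4820; Pr[misconfigured router | latency alert, DDoS attack] ≈ 0.3568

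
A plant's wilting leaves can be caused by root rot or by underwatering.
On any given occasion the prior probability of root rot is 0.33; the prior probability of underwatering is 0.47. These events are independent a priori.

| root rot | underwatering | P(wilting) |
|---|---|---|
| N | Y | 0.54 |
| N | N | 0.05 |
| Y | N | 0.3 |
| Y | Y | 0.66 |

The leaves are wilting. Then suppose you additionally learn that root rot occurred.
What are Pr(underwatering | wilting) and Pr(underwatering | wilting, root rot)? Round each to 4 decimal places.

By total probability over the 4 (root rot, underwatering) configurations:
  P(wilting) = 0.05·0.67·0.53 + 0.54·0.67·0.47 + 0.3·0.33·0.53 + 0.66·0.33·0.47
        = 0.017755 + 0.170046 + 0.052470 + 0.102366 = 0.342637
Configurations with underwatering contribute 0.272412, so
  P(underwatering | wilting) = 0.272412 / 0.342637 ≈ 0.7950

With the extra evidence:
Enumerate both values of underwatering and weight by the priors:
  P(wilting | root rot) = 0.3*0.53 + 0.66*0.47
        = 0.159000 + 0.310200 = 0.469200
The terms with underwatering present sum to 0.310200, so
  P(underwatering | wilting, root rot) = 0.310200 / 0.469200 ≈ 0.6611
— root rot explains away the evidence for underwatering.

Pr(underwatering | wilting) ≈ 0.7950; Pr(underwatering | wilting, root rot) ≈ 0.6611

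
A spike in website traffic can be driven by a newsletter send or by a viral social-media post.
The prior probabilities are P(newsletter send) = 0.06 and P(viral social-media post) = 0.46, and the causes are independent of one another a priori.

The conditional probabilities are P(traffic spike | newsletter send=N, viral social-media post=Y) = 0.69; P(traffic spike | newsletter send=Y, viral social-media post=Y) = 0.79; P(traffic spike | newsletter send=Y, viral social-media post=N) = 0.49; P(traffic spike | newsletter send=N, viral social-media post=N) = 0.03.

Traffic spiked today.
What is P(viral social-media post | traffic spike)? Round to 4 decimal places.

P(viral social-media post | traffic spike) ≈ 0.9115

P(traffic spike) = 0.03·0.94·0.54 + 0.69·0.94·0.46 + 0.49·0.06·0.54 + 0.79·0.06·0.46 = 0.015228 + 0.298356 + 0.015876 + 0.021804 = 0.351264
Restricting to configurations with viral social-media post present: 0.298356 + 0.021804 = 0.320160.
So P(viral social-media post | traffic spike) = 0.320160/0.351264 ≈ 0.9115.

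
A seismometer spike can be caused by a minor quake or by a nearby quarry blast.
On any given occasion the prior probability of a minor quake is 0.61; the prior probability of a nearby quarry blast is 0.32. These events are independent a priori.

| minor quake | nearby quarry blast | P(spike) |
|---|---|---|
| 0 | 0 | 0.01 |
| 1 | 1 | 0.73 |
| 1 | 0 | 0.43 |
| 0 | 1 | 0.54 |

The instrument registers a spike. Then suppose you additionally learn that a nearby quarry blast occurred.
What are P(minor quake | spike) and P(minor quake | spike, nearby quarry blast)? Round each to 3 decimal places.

P(minor quake | spike) ≈ 0.821; P(minor quake | spike, nearby quarry blast) ≈ 0.679

Numerator (weight on configurations with minor quake): 0.178364 + 0.142496 = 0.320860
Normalizer over all consistent configurations: 0.01·0.39·0.68 + 0.54·0.39·0.32 + 0.43·0.61·0.68 + 0.73·0.61·0.32 = 0.390904
P(minor quake | spike) = 0.320860/0.390904 ≈ 0.821

Now also conditioning on nearby quarry blast=true:
For the numerator, keep only minor quake=true terms: 0.73·0.61 = 0.445300
Denominator P(spike | nearby quarry blast): 0.54·0.39 + 0.73·0.61 = 0.655900
Posterior = 0.445300 / 0.655900 ≈ 0.679
— nearby quarry blast explains away the evidence for minor quake.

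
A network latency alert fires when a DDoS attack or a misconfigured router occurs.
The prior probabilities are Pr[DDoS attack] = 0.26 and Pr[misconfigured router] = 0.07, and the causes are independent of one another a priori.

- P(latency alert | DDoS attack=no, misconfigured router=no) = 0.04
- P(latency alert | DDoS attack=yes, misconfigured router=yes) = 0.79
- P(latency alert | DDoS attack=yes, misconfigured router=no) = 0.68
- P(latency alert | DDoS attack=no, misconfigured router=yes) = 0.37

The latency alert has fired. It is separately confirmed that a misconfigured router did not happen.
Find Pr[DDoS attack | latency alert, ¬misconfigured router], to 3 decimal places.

Pr[DDoS attack | latency alert, ¬misconfigured router] ≈ 0.857

P(latency alert | ¬misconfigured router) = 0.04*0.74 + 0.68*0.26 = 0.029600 + 0.176800 = 0.206400
Restricting to configurations with DDoS attack present: 0.68*0.26 = 0.176800.
So P(DDoS attack | latency alert, ¬misconfigured router) = 0.176800/0.206400 ≈ 0.857.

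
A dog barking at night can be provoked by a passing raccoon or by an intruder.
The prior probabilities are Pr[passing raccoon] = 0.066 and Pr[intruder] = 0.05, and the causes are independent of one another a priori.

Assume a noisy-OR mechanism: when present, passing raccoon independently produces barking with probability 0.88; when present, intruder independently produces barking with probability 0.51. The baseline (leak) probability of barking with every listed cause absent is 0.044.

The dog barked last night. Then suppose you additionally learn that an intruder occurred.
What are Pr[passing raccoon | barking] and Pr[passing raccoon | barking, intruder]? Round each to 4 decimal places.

Pr[passing raccoon | barking] ≈ 0.4786; Pr[passing raccoon | barking, intruder] ≈ 0.1115

Under noisy-OR, P(barking | causes) = 1 − (1−0.044)·∏(1−qᵢ) over the active causes.
By total probability over the 4 (passing raccoon, intruder) configurations:
  P(barking) = 0.044·0.934·0.95 + 0.53156·0.934·0.05 + 0.88528·0.066·0.95 + 0.943787·0.066·0.05
        = 0.039041 + 0.024824 + 0.055507 + 0.003114 = 0.122486
Configurations with passing raccoon contribute 0.058621, so
  P(passing raccoon | barking) = 0.058621 / 0.122486 ≈ 0.4786

Now also conditioning on intruder=true:
P(barking | intruder) = 0.53156×0.934 + 0.943787×0.066 = 0.496477 + 0.062290 = 0.558767
Of this, 0.062290 comes from 0.943787×0.066 (the passing raccoon=true cases).
So P(passing raccoon | barking, intruder) = 0.062290/0.558767 ≈ 0.1115.
— intruder explains away the evidence for passing raccoon.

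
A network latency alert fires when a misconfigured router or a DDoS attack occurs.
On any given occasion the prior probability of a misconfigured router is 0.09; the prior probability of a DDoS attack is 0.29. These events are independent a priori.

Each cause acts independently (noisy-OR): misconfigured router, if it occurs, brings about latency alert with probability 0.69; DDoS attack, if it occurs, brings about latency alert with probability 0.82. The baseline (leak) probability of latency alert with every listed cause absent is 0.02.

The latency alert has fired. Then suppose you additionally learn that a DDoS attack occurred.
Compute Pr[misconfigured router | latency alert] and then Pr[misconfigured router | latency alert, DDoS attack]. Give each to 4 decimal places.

Under noisy-OR, P(latency alert | causes) = 1 − (1−0.02)·∏(1−qᵢ) over the active causes.
By total probability over the 4 (misconfigured router, DDoS attack) configurations:
  P(latency alert) = 0.02·0.91·0.71 + 0.8236·0.91·0.29 + 0.6962·0.09·0.71 + 0.945316·0.09·0.29
        = 0.012922 + 0.217348 + 0.044487 + 0.024673 = 0.299430
The terms with misconfigured router present sum to 0.069160, so
  P(misconfigured router | latency alert) = 0.069160 / 0.299430 ≈ 0.2310

With the extra evidence:
Sum P(latency alert|·) weighted by the priors over both values of misconfigured router:
  P(latency alert | DDoS attack) = 0.8236×0.91 + 0.945316×0.09
        = 0.749476 + 0.085078 = 0.834554
Keeping only the misconfigured router-present terms gives 0.085078, so
  P(misconfigured router | latency alert, DDoS attack) = 0.085078 / 0.834554 ≈ 0.1019
Conditioning on DDoS attack lowers the posterior on misconfigured router: the classic explaining-away effect in a common-effect structure.

Pr[misconfigured router | latency alert] ≈ 0.2310; Pr[misconfigured router | latency alert, DDoS attack] ≈ 0.1019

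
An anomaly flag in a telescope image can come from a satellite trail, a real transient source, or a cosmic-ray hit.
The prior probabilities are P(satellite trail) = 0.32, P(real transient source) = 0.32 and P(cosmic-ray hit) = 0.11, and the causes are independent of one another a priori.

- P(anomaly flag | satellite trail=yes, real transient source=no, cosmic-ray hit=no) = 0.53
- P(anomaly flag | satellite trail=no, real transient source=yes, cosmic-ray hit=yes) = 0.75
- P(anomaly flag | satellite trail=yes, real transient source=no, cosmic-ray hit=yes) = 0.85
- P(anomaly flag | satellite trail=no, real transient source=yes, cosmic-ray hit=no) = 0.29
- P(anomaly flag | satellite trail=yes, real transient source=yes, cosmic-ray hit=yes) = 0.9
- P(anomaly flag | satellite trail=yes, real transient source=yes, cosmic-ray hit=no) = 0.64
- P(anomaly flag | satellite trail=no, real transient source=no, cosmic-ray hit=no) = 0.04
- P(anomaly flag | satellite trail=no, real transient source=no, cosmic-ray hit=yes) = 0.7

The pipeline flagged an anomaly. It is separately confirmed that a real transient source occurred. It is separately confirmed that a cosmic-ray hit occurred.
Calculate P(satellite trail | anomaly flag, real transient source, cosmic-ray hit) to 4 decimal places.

P(satellite trail | anomaly flag, real transient source, cosmic-ray hit) ≈ 0.3609

Weight on satellite trail=true, given the evidence: 0.9*0.32 = 0.288000
Denominator P(anomaly flag | real transient source, cosmic-ray hit): 0.75*0.68 + 0.9*0.32 = 0.798000
P(satellite trail | anomaly flag, real transient source, cosmic-ray hit) = 0.288000/0.798000 ≈ 0.3609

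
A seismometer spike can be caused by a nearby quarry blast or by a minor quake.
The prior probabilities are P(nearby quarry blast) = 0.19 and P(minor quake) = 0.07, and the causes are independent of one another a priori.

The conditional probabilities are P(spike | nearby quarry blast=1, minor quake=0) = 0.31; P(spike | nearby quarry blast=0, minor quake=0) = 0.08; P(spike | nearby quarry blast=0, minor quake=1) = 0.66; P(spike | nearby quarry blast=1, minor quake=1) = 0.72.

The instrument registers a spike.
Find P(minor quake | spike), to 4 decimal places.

For the numerator, keep only minor quake=true terms: 0.037422 + 0.009576 = 0.046998
Denominator P(spike): 0.08×0.81×0.93 + 0.66×0.81×0.07 + 0.31×0.19×0.93 + 0.72×0.19×0.07 = 0.162039
Posterior = 0.046998 / 0.162039 ≈ 0.2900

P(minor quake | spike) ≈ 0.2900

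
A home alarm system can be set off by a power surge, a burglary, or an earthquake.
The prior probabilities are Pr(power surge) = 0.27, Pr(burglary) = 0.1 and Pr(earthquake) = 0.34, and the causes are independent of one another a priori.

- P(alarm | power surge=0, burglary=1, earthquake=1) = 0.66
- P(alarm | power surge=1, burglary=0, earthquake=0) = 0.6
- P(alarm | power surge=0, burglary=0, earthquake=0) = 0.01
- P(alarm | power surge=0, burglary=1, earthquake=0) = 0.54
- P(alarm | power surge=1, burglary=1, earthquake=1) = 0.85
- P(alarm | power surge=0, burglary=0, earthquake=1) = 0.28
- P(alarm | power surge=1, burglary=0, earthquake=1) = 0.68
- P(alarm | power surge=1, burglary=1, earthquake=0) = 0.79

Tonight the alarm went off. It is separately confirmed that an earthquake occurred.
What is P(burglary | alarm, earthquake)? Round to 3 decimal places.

P(burglary | alarm, earthquake) ≈ 0.169

P(alarm | earthquake) = 0.28×0.73×0.9 + 0.66×0.73×0.1 + 0.68×0.27×0.9 + 0.85×0.27×0.1 = 0.183960 + 0.048180 + 0.165240 + 0.022950 = 0.420330
Restricting to configurations with burglary present: 0.048180 + 0.022950 = 0.071130.
So P(burglary | alarm, earthquake) = 0.071130/0.420330 ≈ 0.169.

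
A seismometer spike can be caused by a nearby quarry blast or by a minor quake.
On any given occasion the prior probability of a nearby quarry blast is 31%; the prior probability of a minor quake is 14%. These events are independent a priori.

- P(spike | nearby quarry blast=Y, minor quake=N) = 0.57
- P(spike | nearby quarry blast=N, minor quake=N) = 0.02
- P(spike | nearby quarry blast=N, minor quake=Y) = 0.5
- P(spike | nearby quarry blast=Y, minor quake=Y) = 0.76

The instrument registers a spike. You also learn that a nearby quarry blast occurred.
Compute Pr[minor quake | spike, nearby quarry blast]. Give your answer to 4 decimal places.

By total probability over both values of minor quake:
  P(spike | nearby quarry blast) = 0.57×0.86 + 0.76×0.14
        = 0.490200 + 0.106400 = 0.596600
Keeping only the minor quake-present terms gives 0.106400, so
  P(minor quake | spike, nearby quarry blast) = 0.106400 / 0.596600 ≈ 0.1783

Pr[minor quake | spike, nearby quarry blast] ≈ 0.1783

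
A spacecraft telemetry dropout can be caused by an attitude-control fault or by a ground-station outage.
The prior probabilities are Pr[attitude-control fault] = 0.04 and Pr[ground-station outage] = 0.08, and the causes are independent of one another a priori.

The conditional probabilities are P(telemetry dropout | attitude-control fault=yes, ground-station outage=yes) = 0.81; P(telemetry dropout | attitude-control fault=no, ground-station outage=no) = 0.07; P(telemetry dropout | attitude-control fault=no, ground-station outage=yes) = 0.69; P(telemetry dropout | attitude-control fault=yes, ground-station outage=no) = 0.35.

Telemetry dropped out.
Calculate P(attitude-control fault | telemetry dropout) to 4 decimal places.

P(attitude-control fault | telemetry dropout) ≈ 0.1188

Numerator (weight on configurations with attitude-control fault): 0.012880 + 0.002592 = 0.015472
Normalizer over all consistent configurations: 0.07×0.96×0.92 + 0.69×0.96×0.08 + 0.35×0.04×0.92 + 0.81×0.04×0.08 = 0.130288
P(attitude-control fault | telemetry dropout) = 0.015472/0.130288 ≈ 0.1188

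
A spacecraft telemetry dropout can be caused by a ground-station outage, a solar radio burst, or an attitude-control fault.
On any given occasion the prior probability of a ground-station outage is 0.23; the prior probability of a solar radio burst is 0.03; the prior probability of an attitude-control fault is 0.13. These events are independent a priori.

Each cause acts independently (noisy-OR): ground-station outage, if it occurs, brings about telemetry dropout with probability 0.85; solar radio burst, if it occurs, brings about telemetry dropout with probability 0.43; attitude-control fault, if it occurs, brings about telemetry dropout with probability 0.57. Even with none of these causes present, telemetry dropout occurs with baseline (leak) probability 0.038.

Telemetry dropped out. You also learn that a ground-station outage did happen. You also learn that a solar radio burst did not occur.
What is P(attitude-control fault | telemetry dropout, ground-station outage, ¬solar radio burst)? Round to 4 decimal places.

Under noisy-OR, P(telemetry dropout | causes) = 1 − (1−0.038)·∏(1−qᵢ) over the active causes.
Numerator (weight on configurations with attitude-control fault): 0.937951·0.13 = 0.121934
The normalizing constant is 0.8557·0.87 + 0.937951·0.13 = 0.866393
P(attitude-control fault | telemetry dropout, ground-station outage, ¬solar radio burst) = 0.121934/0.866393 ≈ 0.1407

P(attitude-control fault | telemetry dropout, ground-station outage, ¬solar radio burst) ≈ 0.1407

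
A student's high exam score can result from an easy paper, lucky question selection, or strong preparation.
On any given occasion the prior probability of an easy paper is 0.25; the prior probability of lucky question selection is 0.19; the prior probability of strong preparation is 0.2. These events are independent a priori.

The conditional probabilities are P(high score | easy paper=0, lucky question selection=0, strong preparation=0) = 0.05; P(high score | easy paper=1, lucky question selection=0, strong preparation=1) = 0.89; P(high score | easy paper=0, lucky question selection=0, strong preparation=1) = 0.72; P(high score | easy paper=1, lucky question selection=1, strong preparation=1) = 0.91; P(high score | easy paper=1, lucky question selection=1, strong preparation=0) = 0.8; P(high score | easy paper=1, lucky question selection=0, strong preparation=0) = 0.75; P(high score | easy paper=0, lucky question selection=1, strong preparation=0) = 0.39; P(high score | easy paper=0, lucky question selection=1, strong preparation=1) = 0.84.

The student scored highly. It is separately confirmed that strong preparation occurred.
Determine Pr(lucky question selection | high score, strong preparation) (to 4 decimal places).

Numerator (weight on configurations with lucky question selection): 0.119700 + 0.043225 = 0.162925
Denominator P(high score | strong preparation): 0.72×0.75×0.81 + 0.84×0.75×0.19 + 0.89×0.25×0.81 + 0.91×0.25×0.19 = 0.780550
Posterior = 0.162925 / 0.780550 ≈ 0.2087

Pr(lucky question selection | high score, strong preparation) ≈ 0.2087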